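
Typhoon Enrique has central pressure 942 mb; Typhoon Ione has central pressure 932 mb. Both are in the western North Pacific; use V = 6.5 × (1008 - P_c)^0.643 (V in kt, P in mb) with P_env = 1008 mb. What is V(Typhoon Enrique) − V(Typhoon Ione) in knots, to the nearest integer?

Typhoon Enrique: ΔP = 66; V ≈ 6.5 × 66^0.643 ≈ 96.13 kt.
Typhoon Ione: ΔP = 76; V ≈ 6.5 × 76^0.643 ≈ 105.26 kt.
Difference ≈ 96.13 − 105.26 = -9.13 → -9 kt.

-9 kt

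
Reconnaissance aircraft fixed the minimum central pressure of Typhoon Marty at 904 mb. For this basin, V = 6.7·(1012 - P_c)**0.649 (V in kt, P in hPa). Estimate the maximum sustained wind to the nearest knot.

140 kt

ΔP = 1012 − 904 = 108 mb.
108^0.649 ≈ 20.878.
V ≈ 6.7 × 20.878 ≈ 139.9 kt.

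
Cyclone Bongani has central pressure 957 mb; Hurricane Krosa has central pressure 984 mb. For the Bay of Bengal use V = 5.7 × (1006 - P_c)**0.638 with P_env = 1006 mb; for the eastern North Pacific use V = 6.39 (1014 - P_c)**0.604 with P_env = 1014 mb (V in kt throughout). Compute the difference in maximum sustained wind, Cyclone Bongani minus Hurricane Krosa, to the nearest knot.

18 kt

Cyclone Bongani: ΔP = 49; V ≈ 5.7 × 49^0.638 ≈ 68.27 kt.
Hurricane Krosa: ΔP = 30; V ≈ 6.39 × 30^0.604 ≈ 49.85 kt.
Difference ≈ 68.27 − 49.85 = 18.42 → 18 kt.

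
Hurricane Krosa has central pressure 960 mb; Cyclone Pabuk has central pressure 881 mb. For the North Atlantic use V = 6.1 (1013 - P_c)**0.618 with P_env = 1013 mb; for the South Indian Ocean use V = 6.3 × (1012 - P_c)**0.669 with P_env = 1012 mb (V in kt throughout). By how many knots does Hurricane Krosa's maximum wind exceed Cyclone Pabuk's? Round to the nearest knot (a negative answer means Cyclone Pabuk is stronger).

-93 kt

Hurricane Krosa: ΔP = 53; V ≈ 6.1 × 53^0.618 ≈ 70.95 kt.
Cyclone Pabuk: ΔP = 131; V ≈ 6.3 × 131^0.669 ≈ 164.36 kt.
Difference ≈ 70.95 − 164.36 = -93.41 → -93 kt.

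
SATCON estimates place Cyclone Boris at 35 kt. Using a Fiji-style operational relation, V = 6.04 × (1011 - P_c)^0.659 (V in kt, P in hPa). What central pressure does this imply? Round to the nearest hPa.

ΔP = (V / 6.04)^(1/0.659) = (35/6.04)^1.517.
35/6.04 = 5.795; 5.795^1.517 ≈ 14.38 hPa.
P_c = 1011 − 14.38 = 996.62 ≈ 997 hPa.

997 hPa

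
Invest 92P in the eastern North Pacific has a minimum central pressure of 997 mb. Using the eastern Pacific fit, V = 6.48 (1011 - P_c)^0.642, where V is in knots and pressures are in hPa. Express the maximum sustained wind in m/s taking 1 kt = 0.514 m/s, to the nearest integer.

18 m/s

ΔP = 1011 − 997 = 14 mb.
V ≈ 6.48 × 14^0.642 = 6.48 × 5.443 ≈ 35.269 kt.
35.269 × 0.514 ≈ 18.13 m/s → 18 m/s.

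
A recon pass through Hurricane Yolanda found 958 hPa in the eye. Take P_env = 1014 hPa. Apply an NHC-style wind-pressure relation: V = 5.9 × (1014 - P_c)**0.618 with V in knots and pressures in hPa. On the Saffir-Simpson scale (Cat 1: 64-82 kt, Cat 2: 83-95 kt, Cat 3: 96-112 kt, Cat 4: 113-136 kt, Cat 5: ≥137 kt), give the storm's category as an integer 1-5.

ΔP = 1014 − 958 = 56 hPa.
V ≈ 5.9 × 56^0.618 = 5.9 × 12.03 ≈ 71 kt.
71 kt falls in the Category 1 band.

1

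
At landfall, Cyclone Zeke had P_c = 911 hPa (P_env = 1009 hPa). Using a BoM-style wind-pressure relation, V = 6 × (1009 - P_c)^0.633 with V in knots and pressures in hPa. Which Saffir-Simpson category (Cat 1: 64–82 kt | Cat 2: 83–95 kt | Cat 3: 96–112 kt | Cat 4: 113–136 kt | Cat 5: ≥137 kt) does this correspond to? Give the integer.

3

ΔP = 1009 − 911 = 98 hPa.
V ≈ 6 × 98^0.633 = 6 × 18.22 ≈ 109 kt.
109 kt falls in the Category 3 band.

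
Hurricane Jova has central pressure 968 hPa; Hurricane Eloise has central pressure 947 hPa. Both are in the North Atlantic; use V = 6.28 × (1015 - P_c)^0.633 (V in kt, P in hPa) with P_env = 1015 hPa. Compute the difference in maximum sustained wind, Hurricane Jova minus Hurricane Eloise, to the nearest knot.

Hurricane Jova: ΔP = 47; V ≈ 6.28 × 47^0.633 ≈ 71.85 kt.
Hurricane Eloise: ΔP = 68; V ≈ 6.28 × 68^0.633 ≈ 90.77 kt.
Difference ≈ 71.85 − 90.77 = -18.92 → -19 kt.

-19 kt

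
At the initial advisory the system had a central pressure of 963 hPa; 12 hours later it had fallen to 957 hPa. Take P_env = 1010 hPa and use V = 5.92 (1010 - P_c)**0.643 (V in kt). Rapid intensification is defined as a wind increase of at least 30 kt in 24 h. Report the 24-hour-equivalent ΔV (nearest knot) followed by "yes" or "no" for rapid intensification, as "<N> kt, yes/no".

V₁: ΔP = 47, V ≈ 5.92 × 47^0.643 ≈ 70.39 kt.
V₂: ΔP = 53, V ≈ 5.92 × 53^0.643 ≈ 76.04 kt.
ΔV over 12 h = 5.65 kt → 24 h equivalent = 5.65 × 24/12 ≈ 11.30 kt.
11 kt < 30 kt ⇒ not rapid intensification.

11 kt, no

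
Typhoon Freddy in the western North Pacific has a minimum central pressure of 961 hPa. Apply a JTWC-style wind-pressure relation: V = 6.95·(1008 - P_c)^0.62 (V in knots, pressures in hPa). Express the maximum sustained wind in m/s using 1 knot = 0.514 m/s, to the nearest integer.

ΔP = 1008 − 961 = 47 hPa.
V ≈ 6.95 × 47^0.62 = 6.95 × 10.882 ≈ 75.628 kt.
75.628 × 0.514 ≈ 38.87 m/s → 39 m/s.

39 m/s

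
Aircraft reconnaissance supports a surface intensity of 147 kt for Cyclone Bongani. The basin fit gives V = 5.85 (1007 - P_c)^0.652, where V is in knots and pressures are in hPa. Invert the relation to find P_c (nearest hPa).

ΔP = (V / 5.85)^(1/0.652) = (147/5.85)^1.534.
147/5.85 = 25.128; 25.128^1.534 ≈ 140.44 hPa.
P_c = 1007 − 140.44 = 866.56 ≈ 867 hPa.

867 hPa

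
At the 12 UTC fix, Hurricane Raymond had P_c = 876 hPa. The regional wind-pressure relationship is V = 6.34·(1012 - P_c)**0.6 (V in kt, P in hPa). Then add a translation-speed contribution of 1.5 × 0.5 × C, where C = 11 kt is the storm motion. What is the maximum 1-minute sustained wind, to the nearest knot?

129 kt

ΔP = 1012 − 876 = 136 hPa.
136^0.6 ≈ 19.060.
V ≈ 6.34 × 19.060 ≈ 120.8 kt.
Translation term: 1.5 × 0.5 × 11 = 8.25 kt.
Corrected V ≈ 129.05 kt → 129 kt.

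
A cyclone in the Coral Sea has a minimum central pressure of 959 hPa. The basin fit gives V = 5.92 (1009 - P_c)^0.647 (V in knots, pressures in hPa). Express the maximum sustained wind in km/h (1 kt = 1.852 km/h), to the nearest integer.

138 km/h

ΔP = 1009 − 959 = 50 hPa.
V ≈ 5.92 × 50^0.647 = 5.92 × 12.567 ≈ 74.397 kt.
74.397 × 1.852 ≈ 137.78 km/h → 138 km/h.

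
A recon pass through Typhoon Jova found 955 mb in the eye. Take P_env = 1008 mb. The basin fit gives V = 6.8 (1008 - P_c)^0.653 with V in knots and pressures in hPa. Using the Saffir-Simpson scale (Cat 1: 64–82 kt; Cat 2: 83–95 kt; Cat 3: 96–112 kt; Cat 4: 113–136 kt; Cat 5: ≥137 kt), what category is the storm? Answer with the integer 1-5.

ΔP = 1008 − 955 = 53 mb.
V ≈ 6.8 × 53^0.653 = 6.8 × 13.36 ≈ 91 kt.
91 kt falls in the Category 2 band.

2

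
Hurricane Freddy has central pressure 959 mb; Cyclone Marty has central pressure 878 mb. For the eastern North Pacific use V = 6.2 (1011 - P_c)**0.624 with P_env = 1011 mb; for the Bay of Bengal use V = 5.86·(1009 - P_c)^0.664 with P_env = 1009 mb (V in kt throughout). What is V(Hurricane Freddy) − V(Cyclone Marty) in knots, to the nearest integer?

Hurricane Freddy: ΔP = 52; V ≈ 6.2 × 52^0.624 ≈ 72.98 kt.
Cyclone Marty: ΔP = 131; V ≈ 5.86 × 131^0.664 ≈ 149.20 kt.
Difference ≈ 72.98 − 149.20 = -76.22 → -76 kt.

-76 kt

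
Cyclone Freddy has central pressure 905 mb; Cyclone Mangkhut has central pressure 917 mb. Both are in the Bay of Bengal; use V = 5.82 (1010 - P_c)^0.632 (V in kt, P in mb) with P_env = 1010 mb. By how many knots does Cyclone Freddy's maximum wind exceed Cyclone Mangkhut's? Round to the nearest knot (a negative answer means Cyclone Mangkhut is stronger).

8 kt

Cyclone Freddy: ΔP = 105; V ≈ 5.82 × 105^0.632 ≈ 110.23 kt.
Cyclone Mangkhut: ΔP = 93; V ≈ 5.82 × 93^0.632 ≈ 102.09 kt.
Difference ≈ 110.23 − 102.09 = 8.14 → 8 kt.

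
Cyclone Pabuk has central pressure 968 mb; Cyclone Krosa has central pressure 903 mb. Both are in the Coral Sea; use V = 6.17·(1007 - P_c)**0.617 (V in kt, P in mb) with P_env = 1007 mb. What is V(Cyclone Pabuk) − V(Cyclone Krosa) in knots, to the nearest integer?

-49 kt

Cyclone Pabuk: ΔP = 39; V ≈ 6.17 × 39^0.617 ≈ 59.15 kt.
Cyclone Krosa: ΔP = 104; V ≈ 6.17 × 104^0.617 ≈ 108.34 kt.
Difference ≈ 59.15 − 108.34 = -49.19 → -49 kt.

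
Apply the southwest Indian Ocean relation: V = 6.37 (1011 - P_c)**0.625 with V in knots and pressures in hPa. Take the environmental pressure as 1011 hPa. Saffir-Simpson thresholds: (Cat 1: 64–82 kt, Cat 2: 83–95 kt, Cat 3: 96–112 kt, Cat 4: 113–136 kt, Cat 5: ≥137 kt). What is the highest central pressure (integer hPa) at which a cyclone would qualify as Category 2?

Category 2 begins at V = 83 kt.
Required ΔP = (83/6.37)^(1/0.625) = 13.030^1.600 ≈ 60.80 hPa.
P_c ≤ 1011 − 60.80 = 950.20, so the highest integer P_c is 950 hPa.

950 hPa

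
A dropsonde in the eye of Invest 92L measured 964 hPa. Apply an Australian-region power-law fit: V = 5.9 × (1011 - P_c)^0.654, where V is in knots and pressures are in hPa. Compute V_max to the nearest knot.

ΔP = 1011 − 964 = 47 hPa.
47^0.654 ≈ 12.404.
V ≈ 5.9 × 12.404 ≈ 73.2 kt.

73 kt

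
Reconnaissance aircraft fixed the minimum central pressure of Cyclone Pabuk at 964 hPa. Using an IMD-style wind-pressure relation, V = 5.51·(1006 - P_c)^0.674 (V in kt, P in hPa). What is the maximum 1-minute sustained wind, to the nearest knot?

ΔP = 1006 − 964 = 42 hPa.
42^0.674 ≈ 12.419.
V ≈ 5.51 × 12.419 ≈ 68.4 kt.

68 kt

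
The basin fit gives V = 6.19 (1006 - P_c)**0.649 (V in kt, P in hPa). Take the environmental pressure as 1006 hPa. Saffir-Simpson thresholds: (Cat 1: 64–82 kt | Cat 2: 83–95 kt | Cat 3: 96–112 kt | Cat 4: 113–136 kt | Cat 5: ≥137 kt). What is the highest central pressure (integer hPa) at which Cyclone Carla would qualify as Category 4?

Category 4 begins at V = 113 kt.
Required ΔP = (113/6.19)^(1/0.649) = 18.255^1.541 ≈ 87.82 hPa.
P_c ≤ 1006 − 87.82 = 918.18, so the highest integer P_c is 918 hPa.

918 hPa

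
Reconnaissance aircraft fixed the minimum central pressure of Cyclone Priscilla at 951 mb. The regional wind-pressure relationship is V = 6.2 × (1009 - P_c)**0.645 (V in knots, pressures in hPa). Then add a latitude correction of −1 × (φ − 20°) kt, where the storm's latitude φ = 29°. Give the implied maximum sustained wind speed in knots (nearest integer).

ΔP = 1009 − 951 = 58 mb.
58^0.645 ≈ 13.722.
V ≈ 6.2 × 13.722 ≈ 85.1 kt.
Latitude correction: −1 × (29 − 20) = -9 kt.
Corrected V ≈ 76.1 kt → 76 kt.

76 kt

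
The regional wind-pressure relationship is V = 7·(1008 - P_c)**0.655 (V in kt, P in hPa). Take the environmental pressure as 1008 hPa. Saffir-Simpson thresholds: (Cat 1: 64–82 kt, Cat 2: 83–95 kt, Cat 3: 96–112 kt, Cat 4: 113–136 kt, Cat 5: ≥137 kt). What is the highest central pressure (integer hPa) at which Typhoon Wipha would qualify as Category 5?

Category 5 begins at V = 137 kt.
Required ΔP = (137/7)^(1/0.655) = 19.571^1.527 ≈ 93.74 hPa.
P_c ≤ 1008 − 93.74 = 914.26, so the highest integer P_c is 914 hPa.

914 hPa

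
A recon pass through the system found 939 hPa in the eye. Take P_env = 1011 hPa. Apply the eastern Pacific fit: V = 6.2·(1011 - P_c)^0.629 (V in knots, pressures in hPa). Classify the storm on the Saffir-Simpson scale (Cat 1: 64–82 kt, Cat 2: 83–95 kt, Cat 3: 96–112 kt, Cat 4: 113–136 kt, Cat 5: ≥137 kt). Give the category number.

2

ΔP = 1011 − 939 = 72 hPa.
V ≈ 6.2 × 72^0.629 = 6.2 × 14.73 ≈ 91 kt.
91 kt falls in the Category 2 band.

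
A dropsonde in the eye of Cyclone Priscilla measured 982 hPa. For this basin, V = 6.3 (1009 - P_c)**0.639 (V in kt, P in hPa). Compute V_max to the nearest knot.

52 kt

ΔP = 1009 − 982 = 27 hPa.
27^0.639 ≈ 8.216.
V ≈ 6.3 × 8.216 ≈ 51.8 kt.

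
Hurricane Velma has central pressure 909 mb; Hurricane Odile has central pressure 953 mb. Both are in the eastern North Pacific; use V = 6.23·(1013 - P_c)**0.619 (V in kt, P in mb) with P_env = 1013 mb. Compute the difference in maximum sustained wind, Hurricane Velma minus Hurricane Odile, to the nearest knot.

Hurricane Velma: ΔP = 104; V ≈ 6.23 × 104^0.619 ≈ 110.42 kt.
Hurricane Odile: ΔP = 60; V ≈ 6.23 × 60^0.619 ≈ 78.55 kt.
Difference ≈ 110.42 − 78.55 = 31.87 → 32 kt.

32 kt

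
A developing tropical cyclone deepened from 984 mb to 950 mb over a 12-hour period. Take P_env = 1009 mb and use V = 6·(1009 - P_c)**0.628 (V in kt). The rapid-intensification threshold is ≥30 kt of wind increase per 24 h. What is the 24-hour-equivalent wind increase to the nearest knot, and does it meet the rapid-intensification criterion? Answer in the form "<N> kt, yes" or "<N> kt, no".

V₁: ΔP = 25, V ≈ 6 × 25^0.628 ≈ 45.30 kt.
V₂: ΔP = 59, V ≈ 6 × 59^0.628 ≈ 77.67 kt.
ΔV over 12 h = 32.37 kt → 24 h equivalent = 32.37 × 24/12 ≈ 64.74 kt.
65 kt ≥ 30 kt ⇒ rapid intensification.

65 kt, yes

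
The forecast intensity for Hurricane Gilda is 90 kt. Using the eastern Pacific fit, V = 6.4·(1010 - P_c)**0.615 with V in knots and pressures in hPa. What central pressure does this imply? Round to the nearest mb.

ΔP = (V / 6.4)^(1/0.615) = (90/6.4)^1.626.
90/6.4 = 14.062; 14.062^1.626 ≈ 73.58 mb.
P_c = 1010 − 73.58 = 936.42 ≈ 936 mb.

936 mb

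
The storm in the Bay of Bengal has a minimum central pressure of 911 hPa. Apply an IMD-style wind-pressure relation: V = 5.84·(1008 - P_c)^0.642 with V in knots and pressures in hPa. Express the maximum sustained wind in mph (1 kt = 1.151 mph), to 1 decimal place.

ΔP = 1008 − 911 = 97 hPa.
V ≈ 5.84 × 97^0.642 = 5.84 × 18.859 ≈ 110.134 kt.
110.134 × 1.151 ≈ 126.76 mph → 126.8 mph.

126.8 mph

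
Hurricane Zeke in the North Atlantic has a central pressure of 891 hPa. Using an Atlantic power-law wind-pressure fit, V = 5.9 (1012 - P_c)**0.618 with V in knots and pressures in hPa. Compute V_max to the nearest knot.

114 kt

ΔP = 1012 − 891 = 121 hPa.
121^0.618 ≈ 19.371.
V ≈ 5.9 × 19.371 ≈ 114.3 kt.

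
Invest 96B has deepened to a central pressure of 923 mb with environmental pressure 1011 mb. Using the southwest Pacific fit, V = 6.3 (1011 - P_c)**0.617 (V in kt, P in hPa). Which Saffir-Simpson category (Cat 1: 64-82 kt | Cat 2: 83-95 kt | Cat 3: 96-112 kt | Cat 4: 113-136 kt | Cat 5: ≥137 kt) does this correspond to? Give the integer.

ΔP = 1011 − 923 = 88 mb.
V ≈ 6.3 × 88^0.617 = 6.3 × 15.84 ≈ 100 kt.
100 kt falls in the Category 3 band.

3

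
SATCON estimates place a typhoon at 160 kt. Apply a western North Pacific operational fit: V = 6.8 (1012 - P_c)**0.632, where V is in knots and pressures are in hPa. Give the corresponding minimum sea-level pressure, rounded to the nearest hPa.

864 hPa

ΔP = (V / 6.8)^(1/0.632) = (160/6.8)^1.582.
160/6.8 = 23.529; 23.529^1.582 ≈ 148.00 hPa.
P_c = 1012 − 148.00 = 864.00 ≈ 864 hPa.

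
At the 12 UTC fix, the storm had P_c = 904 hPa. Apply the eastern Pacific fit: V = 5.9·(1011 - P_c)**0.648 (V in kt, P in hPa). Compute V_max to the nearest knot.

ΔP = 1011 − 904 = 107 hPa.
107^0.648 ≈ 20.656.
V ≈ 5.9 × 20.656 ≈ 121.9 kt.

122 kt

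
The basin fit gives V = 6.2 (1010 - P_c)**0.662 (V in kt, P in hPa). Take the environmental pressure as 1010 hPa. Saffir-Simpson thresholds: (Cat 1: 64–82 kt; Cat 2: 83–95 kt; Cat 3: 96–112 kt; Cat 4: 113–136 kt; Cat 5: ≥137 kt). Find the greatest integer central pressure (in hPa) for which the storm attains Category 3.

Category 3 begins at V = 96 kt.
Required ΔP = (96/6.2)^(1/0.662) = 15.484^1.511 ≈ 62.72 hPa.
P_c ≤ 1010 − 62.72 = 947.28, so the highest integer P_c is 947 hPa.

947 hPa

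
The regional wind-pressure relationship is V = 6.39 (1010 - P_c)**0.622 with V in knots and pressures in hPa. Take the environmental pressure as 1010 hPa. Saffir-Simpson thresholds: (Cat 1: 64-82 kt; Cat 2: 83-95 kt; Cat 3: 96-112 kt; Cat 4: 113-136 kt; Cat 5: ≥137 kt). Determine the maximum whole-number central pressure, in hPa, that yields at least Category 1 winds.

Category 1 begins at V = 64 kt.
Required ΔP = (64/6.39)^(1/0.622) = 10.016^1.608 ≈ 40.63 hPa.
P_c ≤ 1010 − 40.63 = 969.37, so the highest integer P_c is 969 hPa.

969 hPa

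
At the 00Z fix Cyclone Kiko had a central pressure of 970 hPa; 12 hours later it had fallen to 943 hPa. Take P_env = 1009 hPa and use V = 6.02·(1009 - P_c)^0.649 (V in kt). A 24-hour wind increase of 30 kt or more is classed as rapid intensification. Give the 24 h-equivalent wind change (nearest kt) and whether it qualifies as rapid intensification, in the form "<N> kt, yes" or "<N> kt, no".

V₁: ΔP = 39, V ≈ 6.02 × 39^0.649 ≈ 64.89 kt.
V₂: ΔP = 66, V ≈ 6.02 × 66^0.649 ≈ 91.30 kt.
ΔV over 12 h = 26.41 kt → 24 h equivalent = 26.41 × 24/12 ≈ 52.82 kt.
53 kt ≥ 30 kt ⇒ rapid intensification.

53 kt, yes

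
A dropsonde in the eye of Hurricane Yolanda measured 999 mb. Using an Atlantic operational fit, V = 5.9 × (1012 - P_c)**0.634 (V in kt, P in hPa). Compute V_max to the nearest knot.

30 kt

ΔP = 1012 − 999 = 13 mb.
13^0.634 ≈ 5.084.
V ≈ 5.9 × 5.084 ≈ 30.0 kt.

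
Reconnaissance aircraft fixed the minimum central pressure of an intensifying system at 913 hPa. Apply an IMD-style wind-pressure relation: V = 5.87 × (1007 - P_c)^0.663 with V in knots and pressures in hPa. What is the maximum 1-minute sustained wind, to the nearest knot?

ΔP = 1007 − 913 = 94 hPa.
94^0.663 ≈ 20.332.
V ≈ 5.87 × 20.332 ≈ 119.3 kt.

119 kt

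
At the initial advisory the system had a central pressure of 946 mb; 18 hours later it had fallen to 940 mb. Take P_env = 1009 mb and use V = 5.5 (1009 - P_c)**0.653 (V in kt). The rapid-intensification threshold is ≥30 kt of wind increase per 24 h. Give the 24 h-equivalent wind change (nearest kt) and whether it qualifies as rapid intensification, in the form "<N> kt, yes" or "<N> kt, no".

V₁: ΔP = 63, V ≈ 5.5 × 63^0.653 ≈ 82.29 kt.
V₂: ΔP = 69, V ≈ 5.5 × 69^0.653 ≈ 87.32 kt.
ΔV over 18 h = 5.03 kt → 24 h equivalent = 5.03 × 24/18 ≈ 6.71 kt.
7 kt < 30 kt ⇒ not rapid intensification.

7 kt, no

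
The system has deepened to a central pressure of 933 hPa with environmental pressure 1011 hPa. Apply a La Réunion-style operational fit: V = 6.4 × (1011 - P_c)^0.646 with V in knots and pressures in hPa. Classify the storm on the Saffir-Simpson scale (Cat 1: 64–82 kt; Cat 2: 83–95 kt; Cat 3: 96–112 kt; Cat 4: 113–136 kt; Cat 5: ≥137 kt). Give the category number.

3

ΔP = 1011 − 933 = 78 hPa.
V ≈ 6.4 × 78^0.646 = 6.4 × 16.68 ≈ 107 kt.
107 kt falls in the Category 3 band.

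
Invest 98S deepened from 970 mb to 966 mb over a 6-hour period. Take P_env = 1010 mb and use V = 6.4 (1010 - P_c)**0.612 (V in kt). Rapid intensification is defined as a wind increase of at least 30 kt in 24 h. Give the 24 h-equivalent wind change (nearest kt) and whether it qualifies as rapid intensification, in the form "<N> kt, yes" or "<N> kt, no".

V₁: ΔP = 40, V ≈ 6.4 × 40^0.612 ≈ 61.18 kt.
V₂: ΔP = 44, V ≈ 6.4 × 44^0.612 ≈ 64.86 kt.
ΔV over 6 h = 3.68 kt → 24 h equivalent = 3.68 × 24/6 ≈ 14.72 kt.
15 kt < 30 kt ⇒ not rapid intensification.

15 kt, no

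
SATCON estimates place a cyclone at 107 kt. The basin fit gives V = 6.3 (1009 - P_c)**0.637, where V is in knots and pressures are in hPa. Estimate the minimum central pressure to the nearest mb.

924 mb

ΔP = (V / 6.3)^(1/0.637) = (107/6.3)^1.570.
107/6.3 = 16.984; 16.984^1.570 ≈ 85.31 mb.
P_c = 1009 − 85.31 = 923.69 ≈ 924 mb.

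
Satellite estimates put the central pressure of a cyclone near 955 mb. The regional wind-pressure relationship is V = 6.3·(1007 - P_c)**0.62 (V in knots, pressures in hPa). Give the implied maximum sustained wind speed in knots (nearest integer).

73 kt

ΔP = 1007 − 955 = 52 mb.
52^0.62 ≈ 11.586.
V ≈ 6.3 × 11.586 ≈ 73.0 kt.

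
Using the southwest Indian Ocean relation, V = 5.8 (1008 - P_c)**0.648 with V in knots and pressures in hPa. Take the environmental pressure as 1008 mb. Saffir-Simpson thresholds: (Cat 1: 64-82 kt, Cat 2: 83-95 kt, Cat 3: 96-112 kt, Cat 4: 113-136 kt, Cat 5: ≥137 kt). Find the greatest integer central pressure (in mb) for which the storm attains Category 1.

Category 1 begins at V = 64 kt.
Required ΔP = (64/5.8)^(1/0.648) = 11.034^1.543 ≈ 40.66 mb.
P_c ≤ 1008 − 40.66 = 967.34, so the highest integer P_c is 967 mb.

967 mb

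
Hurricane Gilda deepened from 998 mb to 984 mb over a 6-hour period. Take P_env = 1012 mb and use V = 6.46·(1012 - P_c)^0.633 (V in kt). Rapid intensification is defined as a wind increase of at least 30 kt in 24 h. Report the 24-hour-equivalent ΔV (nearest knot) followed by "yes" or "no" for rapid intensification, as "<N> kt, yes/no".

76 kt, yes

V₁: ΔP = 14, V ≈ 6.46 × 14^0.633 ≈ 34.33 kt.
V₂: ΔP = 28, V ≈ 6.46 × 28^0.633 ≈ 53.25 kt.
ΔV over 6 h = 18.92 kt → 24 h equivalent = 18.92 × 24/6 ≈ 75.68 kt.
76 kt ≥ 30 kt ⇒ rapid intensification.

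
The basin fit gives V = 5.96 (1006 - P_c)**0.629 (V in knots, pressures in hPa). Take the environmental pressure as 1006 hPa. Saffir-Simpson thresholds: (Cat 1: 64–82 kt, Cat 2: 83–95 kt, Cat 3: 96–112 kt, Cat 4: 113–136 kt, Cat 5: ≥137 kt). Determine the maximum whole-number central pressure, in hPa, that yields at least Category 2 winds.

940 hPa

Category 2 begins at V = 83 kt.
Required ΔP = (83/5.96)^(1/0.629) = 13.926^1.590 ≈ 65.84 hPa.
P_c ≤ 1006 − 65.84 = 940.16, so the highest integer P_c is 940 hPa.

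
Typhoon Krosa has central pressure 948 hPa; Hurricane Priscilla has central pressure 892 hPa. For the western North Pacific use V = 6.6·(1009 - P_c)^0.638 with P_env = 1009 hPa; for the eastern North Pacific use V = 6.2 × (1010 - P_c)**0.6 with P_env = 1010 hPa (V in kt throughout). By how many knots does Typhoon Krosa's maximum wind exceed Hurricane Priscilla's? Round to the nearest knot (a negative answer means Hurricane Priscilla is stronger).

Typhoon Krosa: ΔP = 61; V ≈ 6.6 × 61^0.638 ≈ 90.90 kt.
Hurricane Priscilla: ΔP = 118; V ≈ 6.2 × 118^0.6 ≈ 108.52 kt.
Difference ≈ 90.90 − 108.52 = -17.62 → -18 kt.

-18 kt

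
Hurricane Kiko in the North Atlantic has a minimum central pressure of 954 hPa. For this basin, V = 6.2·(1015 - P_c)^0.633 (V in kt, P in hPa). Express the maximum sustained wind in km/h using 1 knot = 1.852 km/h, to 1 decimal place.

154.9 km/h

ΔP = 1015 − 954 = 61 hPa.
V ≈ 6.2 × 61^0.633 = 6.2 × 13.493 ≈ 83.658 kt.
83.658 × 1.852 ≈ 154.93 km/h → 154.9 km/h.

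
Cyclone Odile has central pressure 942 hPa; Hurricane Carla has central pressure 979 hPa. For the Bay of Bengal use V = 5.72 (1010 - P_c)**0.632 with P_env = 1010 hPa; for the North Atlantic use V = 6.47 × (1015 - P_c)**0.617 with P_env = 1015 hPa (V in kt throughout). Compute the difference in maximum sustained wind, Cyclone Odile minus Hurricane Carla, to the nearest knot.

23 kt

Cyclone Odile: ΔP = 68; V ≈ 5.72 × 68^0.632 ≈ 82.33 kt.
Hurricane Carla: ΔP = 36; V ≈ 6.47 × 36^0.617 ≈ 59.04 kt.
Difference ≈ 82.33 − 59.04 = 23.29 → 23 kt.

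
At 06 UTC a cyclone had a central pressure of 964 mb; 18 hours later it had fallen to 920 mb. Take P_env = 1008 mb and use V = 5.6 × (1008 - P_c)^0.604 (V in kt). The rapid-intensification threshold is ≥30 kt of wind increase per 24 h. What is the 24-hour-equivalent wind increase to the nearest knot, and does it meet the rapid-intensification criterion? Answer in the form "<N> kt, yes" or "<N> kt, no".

38 kt, yes

V₁: ΔP = 44, V ≈ 5.6 × 44^0.604 ≈ 55.06 kt.
V₂: ΔP = 88, V ≈ 5.6 × 88^0.604 ≈ 83.69 kt.
ΔV over 18 h = 28.63 kt → 24 h equivalent = 28.63 × 24/18 ≈ 38.17 kt.
38 kt ≥ 30 kt ⇒ rapid intensification.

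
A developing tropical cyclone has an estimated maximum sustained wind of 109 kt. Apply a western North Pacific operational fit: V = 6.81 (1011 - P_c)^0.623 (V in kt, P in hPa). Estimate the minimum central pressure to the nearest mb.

ΔP = (V / 6.81)^(1/0.623) = (109/6.81)^1.605.
109/6.81 = 16.006; 16.006^1.605 ≈ 85.71 mb.
P_c = 1011 − 85.71 = 925.29 ≈ 925 mb.

925 mb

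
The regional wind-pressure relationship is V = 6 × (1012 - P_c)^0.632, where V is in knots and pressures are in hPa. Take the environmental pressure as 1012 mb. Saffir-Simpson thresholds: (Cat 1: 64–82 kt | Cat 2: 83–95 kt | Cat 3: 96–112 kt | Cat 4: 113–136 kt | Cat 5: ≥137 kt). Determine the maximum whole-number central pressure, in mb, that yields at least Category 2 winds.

Category 2 begins at V = 83 kt.
Required ΔP = (83/6)^(1/0.632) = 13.833^1.582 ≈ 63.87 mb.
P_c ≤ 1012 − 63.87 = 948.13, so the highest integer P_c is 948 mb.

948 mb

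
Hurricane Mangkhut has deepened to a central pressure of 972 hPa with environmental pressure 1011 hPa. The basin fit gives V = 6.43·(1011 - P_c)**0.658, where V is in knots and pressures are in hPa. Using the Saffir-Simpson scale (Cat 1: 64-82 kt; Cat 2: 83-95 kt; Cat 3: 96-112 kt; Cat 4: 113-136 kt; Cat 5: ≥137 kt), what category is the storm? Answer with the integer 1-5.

ΔP = 1011 − 972 = 39 hPa.
V ≈ 6.43 × 39^0.658 = 6.43 × 11.14 ≈ 72 kt.
72 kt falls in the Category 1 band.

1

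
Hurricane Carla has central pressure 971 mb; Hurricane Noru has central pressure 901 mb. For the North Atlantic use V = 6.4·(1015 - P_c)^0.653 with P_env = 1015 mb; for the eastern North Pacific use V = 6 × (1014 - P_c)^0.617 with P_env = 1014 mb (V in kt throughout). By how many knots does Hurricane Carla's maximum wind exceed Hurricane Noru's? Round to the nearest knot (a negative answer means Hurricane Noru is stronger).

-35 kt

Hurricane Carla: ΔP = 44; V ≈ 6.4 × 44^0.653 ≈ 75.75 kt.
Hurricane Noru: ΔP = 113; V ≈ 6 × 113^0.617 ≈ 110.89 kt.
Difference ≈ 75.75 − 110.89 = -35.14 → -35 kt.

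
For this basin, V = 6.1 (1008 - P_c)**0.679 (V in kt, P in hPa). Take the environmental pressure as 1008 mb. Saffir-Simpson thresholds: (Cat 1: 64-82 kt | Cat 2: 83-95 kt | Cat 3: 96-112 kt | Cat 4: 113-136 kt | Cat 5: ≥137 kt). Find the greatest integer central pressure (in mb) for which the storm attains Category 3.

Category 3 begins at V = 96 kt.
Required ΔP = (96/6.1)^(1/0.679) = 15.738^1.473 ≈ 57.92 mb.
P_c ≤ 1008 − 57.92 = 950.08, so the highest integer P_c is 950 mb.

950 mb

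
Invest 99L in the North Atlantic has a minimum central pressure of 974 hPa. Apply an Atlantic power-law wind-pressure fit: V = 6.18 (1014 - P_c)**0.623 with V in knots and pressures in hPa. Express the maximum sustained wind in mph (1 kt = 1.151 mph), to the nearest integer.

ΔP = 1014 − 974 = 40 hPa.
V ≈ 6.18 × 40^0.623 = 6.18 × 9.956 ≈ 61.528 kt.
61.528 × 1.151 ≈ 70.82 mph → 71 mph.

71 mph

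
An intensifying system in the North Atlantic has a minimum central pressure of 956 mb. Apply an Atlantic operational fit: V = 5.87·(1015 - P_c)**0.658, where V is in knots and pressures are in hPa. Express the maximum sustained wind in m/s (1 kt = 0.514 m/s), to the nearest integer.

44 m/s

ΔP = 1015 − 956 = 59 mb.
V ≈ 5.87 × 59^0.658 = 5.87 × 14.629 ≈ 85.873 kt.
85.873 × 0.514 ≈ 44.14 m/s → 44 m/s.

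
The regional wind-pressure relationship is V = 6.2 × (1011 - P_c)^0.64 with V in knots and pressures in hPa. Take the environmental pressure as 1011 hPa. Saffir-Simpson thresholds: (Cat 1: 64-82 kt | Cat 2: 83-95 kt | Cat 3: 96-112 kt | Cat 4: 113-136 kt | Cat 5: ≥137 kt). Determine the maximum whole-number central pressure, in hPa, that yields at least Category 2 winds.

Category 2 begins at V = 83 kt.
Required ΔP = (83/6.2)^(1/0.64) = 13.387^1.562 ≈ 57.60 hPa.
P_c ≤ 1011 − 57.60 = 953.40, so the highest integer P_c is 953 hPa.

953 hPa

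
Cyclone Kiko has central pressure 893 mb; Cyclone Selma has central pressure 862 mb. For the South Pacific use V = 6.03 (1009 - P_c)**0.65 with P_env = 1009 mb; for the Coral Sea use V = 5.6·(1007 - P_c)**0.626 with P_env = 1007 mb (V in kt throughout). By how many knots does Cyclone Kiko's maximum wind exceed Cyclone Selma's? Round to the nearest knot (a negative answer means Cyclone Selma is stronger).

6 kt

Cyclone Kiko: ΔP = 116; V ≈ 6.03 × 116^0.65 ≈ 132.50 kt.
Cyclone Selma: ΔP = 145; V ≈ 5.6 × 145^0.626 ≈ 126.24 kt.
Difference ≈ 132.50 − 126.24 = 6.26 → 6 kt.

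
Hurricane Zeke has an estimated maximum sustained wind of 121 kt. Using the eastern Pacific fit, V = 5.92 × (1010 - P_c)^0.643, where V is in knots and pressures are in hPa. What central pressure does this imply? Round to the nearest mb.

901 mb

ΔP = (V / 5.92)^(1/0.643) = (121/5.92)^1.555.
121/5.92 = 20.439; 20.439^1.555 ≈ 109.16 mb.
P_c = 1010 − 109.16 = 900.84 ≈ 901 mb.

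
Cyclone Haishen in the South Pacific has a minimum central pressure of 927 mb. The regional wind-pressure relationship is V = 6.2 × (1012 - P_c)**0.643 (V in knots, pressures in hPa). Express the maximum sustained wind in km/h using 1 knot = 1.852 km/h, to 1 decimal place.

199.8 km/h

ΔP = 1012 − 927 = 85 mb.
V ≈ 6.2 × 85^0.643 = 6.2 × 17.403 ≈ 107.897 kt.
107.897 × 1.852 ≈ 199.82 km/h → 199.8 km/h.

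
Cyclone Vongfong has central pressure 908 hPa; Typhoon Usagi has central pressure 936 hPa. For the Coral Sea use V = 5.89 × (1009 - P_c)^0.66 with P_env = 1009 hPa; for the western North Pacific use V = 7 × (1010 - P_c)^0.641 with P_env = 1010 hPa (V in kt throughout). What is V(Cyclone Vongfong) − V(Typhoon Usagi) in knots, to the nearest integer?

13 kt

Cyclone Vongfong: ΔP = 101; V ≈ 5.89 × 101^0.66 ≈ 123.87 kt.
Typhoon Usagi: ΔP = 74; V ≈ 7 × 74^0.641 ≈ 110.48 kt.
Difference ≈ 123.87 − 110.48 = 13.39 → 13 kt.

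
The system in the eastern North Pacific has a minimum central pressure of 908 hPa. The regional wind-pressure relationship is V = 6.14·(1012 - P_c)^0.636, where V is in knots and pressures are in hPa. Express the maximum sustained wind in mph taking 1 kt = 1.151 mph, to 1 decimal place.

135.5 mph

ΔP = 1012 − 908 = 104 hPa.
V ≈ 6.14 × 104^0.636 = 6.14 × 19.179 ≈ 117.761 kt.
117.761 × 1.151 ≈ 135.54 mph → 135.5 mph.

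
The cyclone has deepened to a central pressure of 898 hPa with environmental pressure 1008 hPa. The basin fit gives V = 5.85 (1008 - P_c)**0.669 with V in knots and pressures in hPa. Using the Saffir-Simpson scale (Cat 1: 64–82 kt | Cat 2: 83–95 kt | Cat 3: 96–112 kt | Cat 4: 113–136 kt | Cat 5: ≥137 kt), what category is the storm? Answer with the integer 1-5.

ΔP = 1008 − 898 = 110 hPa.
V ≈ 5.85 × 110^0.669 = 5.85 × 23.21 ≈ 136 kt.
136 kt falls in the Category 4 band.

4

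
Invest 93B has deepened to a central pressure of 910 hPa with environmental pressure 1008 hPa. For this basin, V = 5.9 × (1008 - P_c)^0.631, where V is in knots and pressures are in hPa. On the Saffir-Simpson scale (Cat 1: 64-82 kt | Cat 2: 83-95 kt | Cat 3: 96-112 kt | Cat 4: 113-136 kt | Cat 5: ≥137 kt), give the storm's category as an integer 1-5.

3

ΔP = 1008 − 910 = 98 hPa.
V ≈ 5.9 × 98^0.631 = 5.9 × 18.05 ≈ 106 kt.
106 kt falls in the Category 3 band.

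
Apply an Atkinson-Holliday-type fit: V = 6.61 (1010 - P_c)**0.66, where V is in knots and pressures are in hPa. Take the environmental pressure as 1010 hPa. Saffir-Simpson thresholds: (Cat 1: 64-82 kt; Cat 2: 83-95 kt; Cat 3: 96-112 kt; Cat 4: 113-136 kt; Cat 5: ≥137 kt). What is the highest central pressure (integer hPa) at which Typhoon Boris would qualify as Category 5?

Category 5 begins at V = 137 kt.
Required ΔP = (137/6.61)^(1/0.66) = 20.726^1.515 ≈ 98.79 hPa.
P_c ≤ 1010 − 98.79 = 911.21, so the highest integer P_c is 911 hPa.

911 hPa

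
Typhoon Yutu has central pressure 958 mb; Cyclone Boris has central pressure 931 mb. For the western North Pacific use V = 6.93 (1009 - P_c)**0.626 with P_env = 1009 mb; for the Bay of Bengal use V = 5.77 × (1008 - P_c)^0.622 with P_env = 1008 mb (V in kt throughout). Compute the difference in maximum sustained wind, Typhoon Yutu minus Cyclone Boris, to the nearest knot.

-5 kt

Typhoon Yutu: ΔP = 51; V ≈ 6.93 × 51^0.626 ≈ 81.22 kt.
Cyclone Boris: ΔP = 77; V ≈ 5.77 × 77^0.622 ≈ 86.01 kt.
Difference ≈ 81.22 − 86.01 = -4.79 → -5 kt.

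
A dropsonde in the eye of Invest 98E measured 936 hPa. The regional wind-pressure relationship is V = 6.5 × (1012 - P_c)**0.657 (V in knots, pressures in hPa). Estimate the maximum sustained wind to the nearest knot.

112 kt

ΔP = 1012 − 936 = 76 hPa.
76^0.657 ≈ 17.207.
V ≈ 6.5 × 17.207 ≈ 111.8 kt.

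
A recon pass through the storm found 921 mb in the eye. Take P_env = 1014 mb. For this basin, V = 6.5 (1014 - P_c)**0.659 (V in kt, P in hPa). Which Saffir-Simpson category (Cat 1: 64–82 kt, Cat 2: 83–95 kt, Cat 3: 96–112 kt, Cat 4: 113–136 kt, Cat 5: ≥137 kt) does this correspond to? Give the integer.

4

ΔP = 1014 − 921 = 93 mb.
V ≈ 6.5 × 93^0.659 = 6.5 × 19.83 ≈ 129 kt.
129 kt falls in the Category 4 band.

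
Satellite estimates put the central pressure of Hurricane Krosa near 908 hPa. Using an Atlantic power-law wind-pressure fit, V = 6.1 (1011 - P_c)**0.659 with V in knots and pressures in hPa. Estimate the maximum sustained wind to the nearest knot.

129 kt

ΔP = 1011 − 908 = 103 hPa.
103^0.659 ≈ 21.206.
V ≈ 6.1 × 21.206 ≈ 129.4 kt.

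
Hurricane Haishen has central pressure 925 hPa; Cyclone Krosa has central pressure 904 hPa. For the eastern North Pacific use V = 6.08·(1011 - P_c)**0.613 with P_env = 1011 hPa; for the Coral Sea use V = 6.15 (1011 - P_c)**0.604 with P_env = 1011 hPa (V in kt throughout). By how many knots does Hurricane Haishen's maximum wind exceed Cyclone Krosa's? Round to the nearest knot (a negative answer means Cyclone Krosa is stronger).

-10 kt

Hurricane Haishen: ΔP = 86; V ≈ 6.08 × 86^0.613 ≈ 93.27 kt.
Cyclone Krosa: ΔP = 107; V ≈ 6.15 × 107^0.604 ≈ 103.42 kt.
Difference ≈ 93.27 − 103.42 = -10.15 → -10 kt.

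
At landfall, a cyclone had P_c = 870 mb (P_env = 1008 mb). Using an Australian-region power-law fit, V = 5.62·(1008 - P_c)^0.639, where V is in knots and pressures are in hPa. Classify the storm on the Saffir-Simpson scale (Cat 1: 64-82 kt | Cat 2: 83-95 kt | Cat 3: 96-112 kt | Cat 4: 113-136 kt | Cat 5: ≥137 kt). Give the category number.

ΔP = 1008 − 870 = 138 mb.
V ≈ 5.62 × 138^0.639 = 5.62 × 23.30 ≈ 131 kt.
131 kt falls in the Category 4 band.

4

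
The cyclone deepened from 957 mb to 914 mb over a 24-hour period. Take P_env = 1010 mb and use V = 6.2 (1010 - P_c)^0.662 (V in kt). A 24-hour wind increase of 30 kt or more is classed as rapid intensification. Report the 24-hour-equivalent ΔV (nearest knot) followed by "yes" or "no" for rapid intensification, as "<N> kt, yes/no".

41 kt, yes

V₁: ΔP = 53, V ≈ 6.2 × 53^0.662 ≈ 85.87 kt.
V₂: ΔP = 96, V ≈ 6.2 × 96^0.662 ≈ 127.25 kt.
ΔV over 24 h = 41.38 kt → 24 h equivalent = 41.38 × 24/24 ≈ 41.38 kt.
41 kt ≥ 30 kt ⇒ rapid intensification.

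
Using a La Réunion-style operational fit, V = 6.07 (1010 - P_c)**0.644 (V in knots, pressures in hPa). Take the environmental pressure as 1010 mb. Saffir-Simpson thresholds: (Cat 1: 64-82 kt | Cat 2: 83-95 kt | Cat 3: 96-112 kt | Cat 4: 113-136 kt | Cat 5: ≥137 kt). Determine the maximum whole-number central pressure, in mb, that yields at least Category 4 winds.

916 mb

Category 4 begins at V = 113 kt.
Required ΔP = (113/6.07)^(1/0.644) = 18.616^1.553 ≈ 93.73 mb.
P_c ≤ 1010 − 93.73 = 916.27, so the highest integer P_c is 916 mb.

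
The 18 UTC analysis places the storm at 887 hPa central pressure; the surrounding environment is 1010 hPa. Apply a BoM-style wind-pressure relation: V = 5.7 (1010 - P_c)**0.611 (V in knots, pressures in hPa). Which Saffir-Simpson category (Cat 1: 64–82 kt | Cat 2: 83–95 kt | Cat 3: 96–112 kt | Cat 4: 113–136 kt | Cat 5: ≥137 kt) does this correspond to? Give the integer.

ΔP = 1010 − 887 = 123 hPa.
V ≈ 5.7 × 123^0.611 = 5.7 × 18.92 ≈ 108 kt.
108 kt falls in the Category 3 band.

3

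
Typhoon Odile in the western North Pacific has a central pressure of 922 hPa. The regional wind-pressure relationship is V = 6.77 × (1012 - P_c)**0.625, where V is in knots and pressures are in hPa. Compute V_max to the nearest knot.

113 kt

ΔP = 1012 − 922 = 90 hPa.
90^0.625 ≈ 16.650.
V ≈ 6.77 × 16.650 ≈ 112.7 kt.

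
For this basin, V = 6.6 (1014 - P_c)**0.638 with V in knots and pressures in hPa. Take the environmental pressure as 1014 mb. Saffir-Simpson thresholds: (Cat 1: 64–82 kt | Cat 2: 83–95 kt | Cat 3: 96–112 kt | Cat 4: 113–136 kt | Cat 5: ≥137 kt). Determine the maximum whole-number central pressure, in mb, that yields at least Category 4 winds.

928 mb

Category 4 begins at V = 113 kt.
Required ΔP = (113/6.6)^(1/0.638) = 17.121^1.567 ≈ 85.79 mb.
P_c ≤ 1014 − 85.79 = 928.21, so the highest integer P_c is 928 mb.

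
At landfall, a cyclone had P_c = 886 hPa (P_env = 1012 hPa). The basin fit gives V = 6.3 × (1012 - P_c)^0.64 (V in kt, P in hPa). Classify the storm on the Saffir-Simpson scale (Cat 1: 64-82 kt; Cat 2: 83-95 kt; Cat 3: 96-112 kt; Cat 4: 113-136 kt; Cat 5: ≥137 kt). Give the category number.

5

ΔP = 1012 − 886 = 126 hPa.
V ≈ 6.3 × 126^0.64 = 6.3 × 22.09 ≈ 139 kt.
139 kt falls in the Category 5 band.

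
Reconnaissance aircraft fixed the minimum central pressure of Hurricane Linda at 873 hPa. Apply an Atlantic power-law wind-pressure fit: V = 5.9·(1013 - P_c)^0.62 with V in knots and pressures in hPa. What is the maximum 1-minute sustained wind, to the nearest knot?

126 kt

ΔP = 1013 − 873 = 140 hPa.
140^0.62 ≈ 21.409.
V ≈ 5.9 × 21.409 ≈ 126.3 kt.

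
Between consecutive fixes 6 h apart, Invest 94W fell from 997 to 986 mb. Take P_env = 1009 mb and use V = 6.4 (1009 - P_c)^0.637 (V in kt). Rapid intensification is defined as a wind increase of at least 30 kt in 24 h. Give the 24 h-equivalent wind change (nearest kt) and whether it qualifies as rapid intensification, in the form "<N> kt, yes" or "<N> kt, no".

64 kt, yes

V₁: ΔP = 12, V ≈ 6.4 × 12^0.637 ≈ 31.16 kt.
V₂: ΔP = 23, V ≈ 6.4 × 23^0.637 ≈ 47.16 kt.
ΔV over 6 h = 16.00 kt → 24 h equivalent = 16.00 × 24/6 ≈ 64.00 kt.
64 kt ≥ 30 kt ⇒ rapid intensification.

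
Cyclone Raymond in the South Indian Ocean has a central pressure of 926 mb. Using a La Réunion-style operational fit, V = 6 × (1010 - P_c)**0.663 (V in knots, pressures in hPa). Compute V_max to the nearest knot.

ΔP = 1010 − 926 = 84 mb.
84^0.663 ≈ 18.871.
V ≈ 6 × 18.871 ≈ 113.2 kt.

113 kt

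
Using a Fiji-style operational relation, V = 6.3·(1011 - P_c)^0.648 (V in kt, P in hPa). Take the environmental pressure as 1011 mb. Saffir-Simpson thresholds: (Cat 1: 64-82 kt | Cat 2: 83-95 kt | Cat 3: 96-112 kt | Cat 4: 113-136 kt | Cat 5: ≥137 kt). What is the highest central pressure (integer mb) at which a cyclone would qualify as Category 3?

Category 3 begins at V = 96 kt.
Required ΔP = (96/6.3)^(1/0.648) = 15.238^1.543 ≈ 66.91 mb.
P_c ≤ 1011 − 66.91 = 944.09, so the highest integer P_c is 944 mb.

944 mb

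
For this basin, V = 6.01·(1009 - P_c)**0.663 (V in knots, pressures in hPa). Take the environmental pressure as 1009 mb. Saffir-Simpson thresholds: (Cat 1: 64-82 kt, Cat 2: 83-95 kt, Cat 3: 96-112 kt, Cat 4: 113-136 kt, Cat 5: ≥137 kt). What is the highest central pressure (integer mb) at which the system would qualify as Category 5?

897 mb

Category 5 begins at V = 137 kt.
Required ΔP = (137/6.01)^(1/0.663) = 22.795^1.508 ≈ 111.69 mb.
P_c ≤ 1009 − 111.69 = 897.31, so the highest integer P_c is 897 mb.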